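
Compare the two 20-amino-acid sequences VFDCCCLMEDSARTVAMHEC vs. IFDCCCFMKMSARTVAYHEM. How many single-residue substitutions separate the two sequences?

6

Comparing position by position, 6 residues differ: 1 (V/I), 7 (L/F), 9 (E/K), 10 (D/M), 17 (M/Y), 20 (C/M).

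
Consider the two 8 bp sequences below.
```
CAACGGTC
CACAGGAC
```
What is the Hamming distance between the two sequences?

3

Comparing position by position, 3 sites differ: 3 (A/C), 4 (C/A), 7 (T/A).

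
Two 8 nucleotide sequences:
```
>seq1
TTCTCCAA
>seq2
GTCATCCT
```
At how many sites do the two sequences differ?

5

Comparing position by position, 5 sites differ: 1 (T/G), 4 (T/A), 5 (C/T), 7 (A/C), 8 (A/T).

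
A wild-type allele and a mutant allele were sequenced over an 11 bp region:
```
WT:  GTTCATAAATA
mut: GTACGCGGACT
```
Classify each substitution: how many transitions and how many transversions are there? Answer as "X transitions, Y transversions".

5 transitions, 2 transversions

Transitions (purine↔purine or pyrimidine↔pyrimidine): 5 A→G, 6 T→C, 7 A→G, 8 A→G, 10 T→C.
Transversions (purine↔pyrimidine): 3 T→A, 11 A→T.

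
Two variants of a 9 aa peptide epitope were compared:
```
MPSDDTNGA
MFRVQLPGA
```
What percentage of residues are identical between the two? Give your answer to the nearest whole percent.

6 positions differ (2, 3, 4, 5, 6, 7), so 3 of 9 match: 3/9 = 33.33%.

33%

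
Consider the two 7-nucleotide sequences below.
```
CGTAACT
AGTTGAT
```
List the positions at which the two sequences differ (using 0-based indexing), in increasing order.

0, 3, 4, 5

Differences at position 0 (C→A), position 3 (A→T), position 4 (A→G), position 5 (C→A).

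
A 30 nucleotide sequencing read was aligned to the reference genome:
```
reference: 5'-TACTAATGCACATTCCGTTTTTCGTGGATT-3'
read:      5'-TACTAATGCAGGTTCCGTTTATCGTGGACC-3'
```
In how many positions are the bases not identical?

Mismatches (1-based): position 11: C→G; position 12: A→G; position 21: T→A; position 29: T→C; position 30: T→C.

5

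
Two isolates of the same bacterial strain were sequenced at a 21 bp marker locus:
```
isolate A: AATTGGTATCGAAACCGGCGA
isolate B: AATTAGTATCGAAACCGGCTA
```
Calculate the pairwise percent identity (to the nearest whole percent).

90%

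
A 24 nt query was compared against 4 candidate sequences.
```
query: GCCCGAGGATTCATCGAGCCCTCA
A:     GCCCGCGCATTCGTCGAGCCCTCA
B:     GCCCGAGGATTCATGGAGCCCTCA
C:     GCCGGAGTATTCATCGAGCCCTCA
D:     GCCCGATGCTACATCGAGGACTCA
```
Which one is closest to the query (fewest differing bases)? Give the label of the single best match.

B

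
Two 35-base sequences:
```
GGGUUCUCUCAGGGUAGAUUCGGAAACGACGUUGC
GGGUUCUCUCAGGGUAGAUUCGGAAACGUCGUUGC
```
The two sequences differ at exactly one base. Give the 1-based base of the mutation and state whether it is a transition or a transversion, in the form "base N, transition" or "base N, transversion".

base 29, transversion

The sequences differ only at base 29: A→U (purine→pyrimidine), a transversion.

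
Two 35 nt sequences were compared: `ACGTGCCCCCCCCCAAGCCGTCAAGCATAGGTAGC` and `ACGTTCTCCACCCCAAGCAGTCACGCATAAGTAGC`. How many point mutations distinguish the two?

The sequences differ at positions 5, 7, 10, 19, 24, 30 (1-based) — 6 in total.

6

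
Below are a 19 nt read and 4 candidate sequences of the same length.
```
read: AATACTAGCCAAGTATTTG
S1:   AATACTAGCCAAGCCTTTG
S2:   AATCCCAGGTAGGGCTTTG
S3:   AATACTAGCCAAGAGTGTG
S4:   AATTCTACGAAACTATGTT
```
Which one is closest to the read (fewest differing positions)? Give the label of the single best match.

S1 differs at 2 positions; S2 differs at 7 positions; S3 differs at 3 positions; S4 differs at 7 positions. The closest is S1.

S1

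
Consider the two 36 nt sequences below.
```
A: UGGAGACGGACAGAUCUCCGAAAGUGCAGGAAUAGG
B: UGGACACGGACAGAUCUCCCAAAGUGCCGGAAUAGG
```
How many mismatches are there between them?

3

The sequences differ at sites 5, 20, 28 (1-based) — 3 in total.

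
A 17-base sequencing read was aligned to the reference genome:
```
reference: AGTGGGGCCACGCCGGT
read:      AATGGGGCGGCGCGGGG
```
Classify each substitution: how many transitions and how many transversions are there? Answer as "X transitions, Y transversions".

Mismatches (1-based):
site 2: G→A (purine→purine, transition)
site 9: C→G (pyrimidine→purine, transversion)
site 10: A→G (purine→purine, transition)
site 14: C→G (pyrimidine→purine, transversion)
site 17: T→G (pyrimidine→purine, transversion)

2 transitions, 3 transversions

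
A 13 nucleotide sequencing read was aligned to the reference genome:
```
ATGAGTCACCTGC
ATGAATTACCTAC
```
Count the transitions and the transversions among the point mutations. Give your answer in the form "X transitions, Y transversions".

3 transitions, 0 transversions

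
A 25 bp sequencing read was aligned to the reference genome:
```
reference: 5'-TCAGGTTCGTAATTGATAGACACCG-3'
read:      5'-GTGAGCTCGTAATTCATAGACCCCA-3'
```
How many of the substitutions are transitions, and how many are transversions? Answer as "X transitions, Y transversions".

Transitions (purine↔purine or pyrimidine↔pyrimidine): 2 C→T, 3 A→G, 4 G→A, 6 T→C, 25 G→A.
Transversions (purine↔pyrimidine): 1 T→G, 15 G→C, 22 A→C.

5 transitions, 3 transversions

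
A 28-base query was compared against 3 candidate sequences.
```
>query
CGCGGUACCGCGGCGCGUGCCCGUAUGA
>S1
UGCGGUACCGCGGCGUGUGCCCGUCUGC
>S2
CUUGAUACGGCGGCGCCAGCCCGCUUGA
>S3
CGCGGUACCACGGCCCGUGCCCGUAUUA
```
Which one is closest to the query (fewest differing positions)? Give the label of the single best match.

Hamming distances to query — S1: 4; S2: 8; S3: 3.
Smallest is S3 with 3 mismatches.

S3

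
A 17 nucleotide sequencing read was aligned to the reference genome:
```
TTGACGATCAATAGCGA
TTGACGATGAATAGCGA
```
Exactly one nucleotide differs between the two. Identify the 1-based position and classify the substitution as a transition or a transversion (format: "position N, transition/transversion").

Position 9 changes C→G. C is a pyrimidine and G is a purine, so this is a transversion.

position 9, transversion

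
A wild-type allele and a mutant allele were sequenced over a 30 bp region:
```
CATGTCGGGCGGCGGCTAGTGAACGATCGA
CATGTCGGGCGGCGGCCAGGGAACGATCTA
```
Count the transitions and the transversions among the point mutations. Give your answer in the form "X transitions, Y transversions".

Transitions (purine↔purine or pyrimidine↔pyrimidine): 17 T→C.
Transversions (purine↔pyrimidine): 20 T→G, 29 G→T.

1 transition, 2 transversions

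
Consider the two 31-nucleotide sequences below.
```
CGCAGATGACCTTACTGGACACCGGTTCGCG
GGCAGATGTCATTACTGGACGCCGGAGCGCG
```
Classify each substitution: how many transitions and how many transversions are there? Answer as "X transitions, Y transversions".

1 transition, 5 transversions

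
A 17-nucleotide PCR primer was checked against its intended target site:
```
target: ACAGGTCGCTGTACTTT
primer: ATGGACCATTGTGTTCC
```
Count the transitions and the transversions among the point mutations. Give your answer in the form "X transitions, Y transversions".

Transitions (purine↔purine or pyrimidine↔pyrimidine): 2 C→T, 3 A→G, 5 G→A, 6 T→C, 8 G→A, 9 C→T, 13 A→G, 14 C→T, 16 T→C, 17 T→C.
Transversions (purine↔pyrimidine): none.

10 transitions, 0 transversions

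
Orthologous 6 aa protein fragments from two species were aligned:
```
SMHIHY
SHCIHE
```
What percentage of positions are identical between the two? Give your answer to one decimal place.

3 positions differ (2, 3, 6), so 3 of 6 match: 3/6 = 50%.

50.0%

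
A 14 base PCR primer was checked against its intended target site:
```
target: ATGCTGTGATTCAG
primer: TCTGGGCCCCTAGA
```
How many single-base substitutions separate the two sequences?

12

Comparing position by position, 12 positions differ: 1 (A/T), 2 (T/C), 3 (G/T), 4 (C/G), 5 (T/G), 7 (T/C), 8 (G/C), 9 (A/C), 10 (T/C), 12 (C/A), 13 (A/G), 14 (G/A).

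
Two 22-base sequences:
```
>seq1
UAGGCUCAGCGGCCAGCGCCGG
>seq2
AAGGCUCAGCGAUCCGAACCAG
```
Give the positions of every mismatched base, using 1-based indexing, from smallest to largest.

1, 12, 13, 15, 17, 18, 21

Scanning 1-based: 1: U/A; 12: G/A; 13: C/U; 15: A/C; 17: C/A; 18: G/A; 21: G/A.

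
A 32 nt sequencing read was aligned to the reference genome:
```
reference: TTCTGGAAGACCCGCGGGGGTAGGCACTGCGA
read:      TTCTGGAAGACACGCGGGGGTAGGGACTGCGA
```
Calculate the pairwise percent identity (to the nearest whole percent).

94%

Mismatches at positions 12, 25 (1-based): 2 of 32.
Identical positions: 30/32 = 93.75% → 94%.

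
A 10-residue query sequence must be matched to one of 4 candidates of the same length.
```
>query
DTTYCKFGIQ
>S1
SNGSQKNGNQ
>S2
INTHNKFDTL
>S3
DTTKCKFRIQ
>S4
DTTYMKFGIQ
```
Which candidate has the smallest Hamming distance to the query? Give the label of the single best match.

Hamming distances to query — S1: 7; S2: 7; S3: 2; S4: 1.
Smallest is S4 with 1 mismatch.

S4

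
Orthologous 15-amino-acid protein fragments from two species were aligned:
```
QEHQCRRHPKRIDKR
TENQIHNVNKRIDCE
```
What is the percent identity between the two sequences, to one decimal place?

40.0%

Mismatches at positions 1, 3, 5, 6, 7, 8, 9, 14, 15 (1-based): 9 of 15.
Identical positions: 6/15 = 40% → 40.0%.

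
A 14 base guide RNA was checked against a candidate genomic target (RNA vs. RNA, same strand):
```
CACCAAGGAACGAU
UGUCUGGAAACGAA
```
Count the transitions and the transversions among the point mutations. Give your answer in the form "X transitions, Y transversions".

Transitions (purine↔purine or pyrimidine↔pyrimidine): 1 C→U, 2 A→G, 3 C→U, 6 A→G, 8 G→A.
Transversions (purine↔pyrimidine): 5 A→U, 14 U→A.

5 transitions, 2 transversions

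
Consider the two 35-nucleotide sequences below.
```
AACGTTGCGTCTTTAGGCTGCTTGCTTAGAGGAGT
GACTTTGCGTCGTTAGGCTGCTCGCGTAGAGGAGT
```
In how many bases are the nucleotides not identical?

5

Comparing position by position, 5 bases differ: 1 (A/G), 4 (G/T), 12 (T/G), 23 (T/C), 26 (T/G).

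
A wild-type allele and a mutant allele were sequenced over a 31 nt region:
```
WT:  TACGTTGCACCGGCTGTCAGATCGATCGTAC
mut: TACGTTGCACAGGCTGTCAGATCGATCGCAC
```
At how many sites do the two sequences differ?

Mismatches (1-based): site 11: C→A; site 29: T→C.

2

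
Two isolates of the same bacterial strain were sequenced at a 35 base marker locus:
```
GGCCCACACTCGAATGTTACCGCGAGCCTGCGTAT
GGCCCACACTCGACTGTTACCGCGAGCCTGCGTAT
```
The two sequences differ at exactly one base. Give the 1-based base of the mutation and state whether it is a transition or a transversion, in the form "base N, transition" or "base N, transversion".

The sequences differ only at base 14: A→C (purine→pyrimidine), a transversion.

base 14, transversion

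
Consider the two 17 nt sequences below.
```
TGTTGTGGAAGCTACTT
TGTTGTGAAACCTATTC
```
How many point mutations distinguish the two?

Mismatches (1-based): site 8: G→A; site 11: G→C; site 15: C→T; site 17: T→C.

4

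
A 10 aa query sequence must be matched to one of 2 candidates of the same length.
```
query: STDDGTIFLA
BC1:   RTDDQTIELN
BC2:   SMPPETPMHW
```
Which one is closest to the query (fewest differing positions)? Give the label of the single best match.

BC1

BC1 differs at 4 positions; BC2 differs at 8 positions. The closest is BC1.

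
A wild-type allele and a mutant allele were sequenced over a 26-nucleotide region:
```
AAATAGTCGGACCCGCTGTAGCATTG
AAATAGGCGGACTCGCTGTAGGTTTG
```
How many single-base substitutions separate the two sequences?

4

The sequences differ at bases 7, 13, 22, 23 (1-based) — 4 in total.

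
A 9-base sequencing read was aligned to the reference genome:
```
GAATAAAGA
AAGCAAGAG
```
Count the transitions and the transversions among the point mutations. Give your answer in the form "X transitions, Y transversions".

6 transitions, 0 transversions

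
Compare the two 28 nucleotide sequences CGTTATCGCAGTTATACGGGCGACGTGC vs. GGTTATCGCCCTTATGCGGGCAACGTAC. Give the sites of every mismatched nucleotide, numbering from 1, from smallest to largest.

Scanning 1-based: 1: C/G; 10: A/C; 11: G/C; 16: A/G; 22: G/A; 27: G/A.

1, 10, 11, 16, 22, 27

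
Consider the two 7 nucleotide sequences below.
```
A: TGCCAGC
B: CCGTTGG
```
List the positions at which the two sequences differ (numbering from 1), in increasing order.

1, 2, 3, 4, 5, 7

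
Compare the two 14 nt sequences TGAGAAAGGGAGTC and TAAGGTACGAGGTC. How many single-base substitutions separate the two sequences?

6

Comparing position by position, 6 positions differ: 2 (G/A), 5 (A/G), 6 (A/T), 8 (G/C), 10 (G/A), 11 (A/G).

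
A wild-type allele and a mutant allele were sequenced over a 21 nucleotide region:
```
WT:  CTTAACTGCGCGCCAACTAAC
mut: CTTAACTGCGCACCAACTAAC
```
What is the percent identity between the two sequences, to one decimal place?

1 position differs (12), so 20 of 21 match: 20/21 = 95.24%.

95.2%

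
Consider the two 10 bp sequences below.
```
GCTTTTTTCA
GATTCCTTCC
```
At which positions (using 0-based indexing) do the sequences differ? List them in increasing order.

1, 4, 5, 9

Differences at position 1 (C→A), position 4 (T→C), position 5 (T→C), position 9 (A→C).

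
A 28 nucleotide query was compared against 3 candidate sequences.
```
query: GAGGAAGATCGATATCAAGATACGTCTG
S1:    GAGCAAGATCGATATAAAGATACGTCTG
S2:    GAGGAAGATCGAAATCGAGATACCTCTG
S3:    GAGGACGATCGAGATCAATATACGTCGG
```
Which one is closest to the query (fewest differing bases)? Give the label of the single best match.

S1 differs at 2 bases; S2 differs at 3 bases; S3 differs at 4 bases. The closest is S1.

S1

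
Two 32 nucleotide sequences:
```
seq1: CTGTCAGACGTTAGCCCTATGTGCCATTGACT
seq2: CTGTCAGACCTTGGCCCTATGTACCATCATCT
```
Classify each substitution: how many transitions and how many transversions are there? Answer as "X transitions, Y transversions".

4 transitions, 2 transversions

Mismatches (1-based):
base 10: G→C (purine→pyrimidine, transversion)
base 13: A→G (purine→purine, transition)
base 23: G→A (purine→purine, transition)
base 28: T→C (pyrimidine→pyrimidine, transition)
base 29: G→A (purine→purine, transition)
base 30: A→T (purine→pyrimidine, transversion)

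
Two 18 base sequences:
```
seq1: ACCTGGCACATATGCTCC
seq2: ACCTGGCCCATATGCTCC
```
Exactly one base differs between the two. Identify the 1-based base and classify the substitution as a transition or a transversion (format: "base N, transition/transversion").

Base 8 changes A→C. A is a purine and C is a pyrimidine, so this is a transversion.

base 8, transversion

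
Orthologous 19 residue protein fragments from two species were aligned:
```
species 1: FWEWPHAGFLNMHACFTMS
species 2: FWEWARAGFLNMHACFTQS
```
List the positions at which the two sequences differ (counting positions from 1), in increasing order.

5, 6, 18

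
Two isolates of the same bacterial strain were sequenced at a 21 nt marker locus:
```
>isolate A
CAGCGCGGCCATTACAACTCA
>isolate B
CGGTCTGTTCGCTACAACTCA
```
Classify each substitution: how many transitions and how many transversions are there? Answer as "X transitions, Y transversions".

6 transitions, 2 transversions

Transitions (purine↔purine or pyrimidine↔pyrimidine): 2 A→G, 4 C→T, 6 C→T, 9 C→T, 11 A→G, 12 T→C.
Transversions (purine↔pyrimidine): 5 G→C, 8 G→T.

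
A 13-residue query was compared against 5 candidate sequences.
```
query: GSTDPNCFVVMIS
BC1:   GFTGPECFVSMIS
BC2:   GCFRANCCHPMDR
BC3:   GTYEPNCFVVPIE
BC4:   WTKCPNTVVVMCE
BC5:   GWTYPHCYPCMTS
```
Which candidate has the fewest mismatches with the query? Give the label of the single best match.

Hamming distances to query — BC1: 4; BC2: 9; BC3: 5; BC4: 8; BC5: 7.
Smallest is BC1 with 4 mismatches.

BC1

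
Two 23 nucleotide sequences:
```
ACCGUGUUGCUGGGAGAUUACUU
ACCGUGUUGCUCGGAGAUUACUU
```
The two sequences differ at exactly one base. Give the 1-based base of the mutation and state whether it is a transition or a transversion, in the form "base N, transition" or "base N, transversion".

base 12, transversion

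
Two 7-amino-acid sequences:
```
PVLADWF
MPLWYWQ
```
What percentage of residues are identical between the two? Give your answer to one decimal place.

28.6%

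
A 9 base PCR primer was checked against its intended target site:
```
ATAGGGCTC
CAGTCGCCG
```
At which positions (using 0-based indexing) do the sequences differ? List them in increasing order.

Scanning 0-based: 0: A/C; 1: T/A; 2: A/G; 3: G/T; 4: G/C; 7: T/C; 8: C/G.

0, 1, 2, 3, 4, 7, 8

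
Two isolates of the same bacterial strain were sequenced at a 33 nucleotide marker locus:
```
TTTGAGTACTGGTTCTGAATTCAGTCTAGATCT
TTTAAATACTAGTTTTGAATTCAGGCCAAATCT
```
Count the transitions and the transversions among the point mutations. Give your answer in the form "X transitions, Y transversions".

Mismatches (1-based):
site 4: G→A (purine→purine, transition)
site 6: G→A (purine→purine, transition)
site 11: G→A (purine→purine, transition)
site 15: C→T (pyrimidine→pyrimidine, transition)
site 25: T→G (pyrimidine→purine, transversion)
site 27: T→C (pyrimidine→pyrimidine, transition)
site 29: G→A (purine→purine, transition)

6 transitions, 1 transversion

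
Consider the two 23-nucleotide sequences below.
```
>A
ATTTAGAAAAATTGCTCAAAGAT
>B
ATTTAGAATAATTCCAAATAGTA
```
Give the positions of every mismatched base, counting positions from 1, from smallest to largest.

Differences at position 9 (A→T), position 14 (G→C), position 16 (T→A), position 17 (C→A), position 19 (A→T), position 22 (A→T), position 23 (T→A).

9, 14, 16, 17, 19, 22, 23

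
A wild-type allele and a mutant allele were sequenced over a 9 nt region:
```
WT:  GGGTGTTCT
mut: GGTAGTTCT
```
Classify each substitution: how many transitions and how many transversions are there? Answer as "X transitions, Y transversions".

Transitions (purine↔purine or pyrimidine↔pyrimidine): none.
Transversions (purine↔pyrimidine): 3 G→T, 4 T→A.

0 transitions, 2 transversions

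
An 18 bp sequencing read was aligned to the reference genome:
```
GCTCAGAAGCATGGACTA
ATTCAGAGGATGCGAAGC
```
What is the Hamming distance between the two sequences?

10

Comparing position by position, 10 positions differ: 1 (G/A), 2 (C/T), 8 (A/G), 10 (C/A), 11 (A/T), 12 (T/G), 13 (G/C), 16 (C/A), 17 (T/G), 18 (A/C).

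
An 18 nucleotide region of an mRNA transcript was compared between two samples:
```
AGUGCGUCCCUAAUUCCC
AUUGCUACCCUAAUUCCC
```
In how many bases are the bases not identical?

Mismatches (1-based): base 2: G→U; base 6: G→U; base 7: U→A.

3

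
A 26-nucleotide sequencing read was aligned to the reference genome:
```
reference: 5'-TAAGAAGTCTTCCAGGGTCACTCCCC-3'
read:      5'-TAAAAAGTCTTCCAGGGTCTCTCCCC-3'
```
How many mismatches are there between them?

2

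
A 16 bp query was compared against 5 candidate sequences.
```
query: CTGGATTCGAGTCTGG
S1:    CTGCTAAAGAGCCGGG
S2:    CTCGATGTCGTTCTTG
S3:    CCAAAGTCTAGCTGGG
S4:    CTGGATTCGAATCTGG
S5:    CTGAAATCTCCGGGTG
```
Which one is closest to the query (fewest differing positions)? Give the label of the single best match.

Hamming distances to query — S1: 7; S2: 7; S3: 8; S4: 1; S5: 9.
Smallest is S4 with 1 mismatch.

S4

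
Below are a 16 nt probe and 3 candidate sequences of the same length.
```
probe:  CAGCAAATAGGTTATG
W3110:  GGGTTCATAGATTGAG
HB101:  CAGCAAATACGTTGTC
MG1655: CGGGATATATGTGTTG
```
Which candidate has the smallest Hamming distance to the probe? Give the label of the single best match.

Hamming distances to probe — W3110: 8; HB101: 3; MG1655: 6.
Smallest is HB101 with 3 mismatches.

HB101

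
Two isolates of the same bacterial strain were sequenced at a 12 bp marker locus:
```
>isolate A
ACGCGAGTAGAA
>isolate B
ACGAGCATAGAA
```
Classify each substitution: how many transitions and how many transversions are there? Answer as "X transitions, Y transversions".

Mismatches (1-based):
base 4: C→A (pyrimidine→purine, transversion)
base 6: A→C (purine→pyrimidine, transversion)
base 7: G→A (purine→purine, transition)

1 transition, 2 transversions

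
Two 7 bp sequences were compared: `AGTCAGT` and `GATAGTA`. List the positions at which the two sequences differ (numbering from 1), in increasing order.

Differences at position 1 (A→G), position 2 (G→A), position 4 (C→A), position 5 (A→G), position 6 (G→T), position 7 (T→A).

1, 2, 4, 5, 6, 7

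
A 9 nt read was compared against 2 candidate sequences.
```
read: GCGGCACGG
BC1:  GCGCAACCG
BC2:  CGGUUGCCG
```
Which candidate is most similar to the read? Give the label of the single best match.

BC1

Hamming distances to read — BC1: 3; BC2: 6.
Smallest is BC1 with 3 mismatches.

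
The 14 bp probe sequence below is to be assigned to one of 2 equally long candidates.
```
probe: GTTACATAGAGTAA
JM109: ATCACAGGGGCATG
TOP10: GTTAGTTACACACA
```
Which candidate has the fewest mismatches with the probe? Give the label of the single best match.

Hamming distances to probe — JM109: 9; TOP10: 6.
Smallest is TOP10 with 6 mismatches.

TOP10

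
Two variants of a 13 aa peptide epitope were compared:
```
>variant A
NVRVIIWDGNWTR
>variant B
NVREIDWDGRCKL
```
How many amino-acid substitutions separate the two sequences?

6

Mismatches (1-based): position 4: V→E; position 6: I→D; position 10: N→R; position 11: W→C; position 12: T→K; position 13: R→L.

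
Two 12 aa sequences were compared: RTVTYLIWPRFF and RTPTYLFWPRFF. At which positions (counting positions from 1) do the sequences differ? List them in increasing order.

3, 7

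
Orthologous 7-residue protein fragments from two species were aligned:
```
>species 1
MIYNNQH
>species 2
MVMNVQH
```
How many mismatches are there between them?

3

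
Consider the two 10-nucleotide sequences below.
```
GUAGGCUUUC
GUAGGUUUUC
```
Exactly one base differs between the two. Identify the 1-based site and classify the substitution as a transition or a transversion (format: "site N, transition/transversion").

Site 6 changes C→U. C is a pyrimidine and U is a pyrimidine, so this is a transition.

site 6, transition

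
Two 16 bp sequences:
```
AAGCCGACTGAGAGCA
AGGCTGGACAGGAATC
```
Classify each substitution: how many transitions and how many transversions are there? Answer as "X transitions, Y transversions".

8 transitions, 2 transversions

Transitions (purine↔purine or pyrimidine↔pyrimidine): 2 A→G, 5 C→T, 7 A→G, 9 T→C, 10 G→A, 11 A→G, 14 G→A, 15 C→T.
Transversions (purine↔pyrimidine): 8 C→A, 16 A→C.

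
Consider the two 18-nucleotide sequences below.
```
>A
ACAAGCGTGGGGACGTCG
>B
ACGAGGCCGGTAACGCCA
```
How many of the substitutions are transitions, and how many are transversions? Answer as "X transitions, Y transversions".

Transitions (purine↔purine or pyrimidine↔pyrimidine): 3 A→G, 8 T→C, 12 G→A, 16 T→C, 18 G→A.
Transversions (purine↔pyrimidine): 6 C→G, 7 G→C, 11 G→T.

5 transitions, 3 transversions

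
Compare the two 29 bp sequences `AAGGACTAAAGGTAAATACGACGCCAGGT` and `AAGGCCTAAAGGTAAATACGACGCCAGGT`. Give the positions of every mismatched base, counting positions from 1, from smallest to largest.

Differences at position 5 (A→C).

5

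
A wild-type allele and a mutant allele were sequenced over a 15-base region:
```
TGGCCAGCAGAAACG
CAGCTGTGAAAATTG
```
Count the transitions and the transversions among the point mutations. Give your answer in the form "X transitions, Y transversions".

Mismatches (1-based):
site 1: T→C (pyrimidine→pyrimidine, transition)
site 2: G→A (purine→purine, transition)
site 5: C→T (pyrimidine→pyrimidine, transition)
site 6: A→G (purine→purine, transition)
site 7: G→T (purine→pyrimidine, transversion)
site 8: C→G (pyrimidine→purine, transversion)
site 10: G→A (purine→purine, transition)
site 13: A→T (purine→pyrimidine, transversion)
site 14: C→T (pyrimidine→pyrimidine, transition)

6 transitions, 3 transversions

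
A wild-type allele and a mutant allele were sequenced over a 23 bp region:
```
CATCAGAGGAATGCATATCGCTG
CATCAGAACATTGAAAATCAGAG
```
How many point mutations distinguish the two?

8

The sequences differ at sites 8, 9, 11, 14, 16, 20, 21, 22 (1-based) — 8 in total.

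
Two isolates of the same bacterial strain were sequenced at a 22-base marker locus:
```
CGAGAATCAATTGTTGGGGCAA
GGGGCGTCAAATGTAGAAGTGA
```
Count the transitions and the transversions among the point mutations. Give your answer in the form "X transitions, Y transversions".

6 transitions, 4 transversions

Transitions (purine↔purine or pyrimidine↔pyrimidine): 3 A→G, 6 A→G, 17 G→A, 18 G→A, 20 C→T, 21 A→G.
Transversions (purine↔pyrimidine): 1 C→G, 5 A→C, 11 T→A, 15 T→A.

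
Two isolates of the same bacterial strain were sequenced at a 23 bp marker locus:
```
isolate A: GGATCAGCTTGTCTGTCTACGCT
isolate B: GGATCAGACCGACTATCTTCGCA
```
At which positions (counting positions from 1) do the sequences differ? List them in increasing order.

8, 9, 10, 12, 15, 19, 23

Scanning 1-based: 8: C/A; 9: T/C; 10: T/C; 12: T/A; 15: G/A; 19: A/T; 23: T/A.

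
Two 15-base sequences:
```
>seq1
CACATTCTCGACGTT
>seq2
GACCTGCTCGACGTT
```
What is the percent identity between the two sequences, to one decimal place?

Mismatches at positions 1, 4, 6 (1-based): 3 of 15.
Identical positions: 12/15 = 80% → 80.0%.

80.0%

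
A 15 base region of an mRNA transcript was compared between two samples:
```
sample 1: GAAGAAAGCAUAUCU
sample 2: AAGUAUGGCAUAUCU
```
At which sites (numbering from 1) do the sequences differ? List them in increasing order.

1, 3, 4, 6, 7

Scanning 1-based: 1: G/A; 3: A/G; 4: G/U; 6: A/U; 7: A/G.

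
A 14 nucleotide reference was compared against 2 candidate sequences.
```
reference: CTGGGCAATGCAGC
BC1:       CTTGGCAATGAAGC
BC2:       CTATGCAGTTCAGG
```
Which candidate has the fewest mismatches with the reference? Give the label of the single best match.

BC1

BC1 differs at 2 positions; BC2 differs at 5 positions. The closest is BC1.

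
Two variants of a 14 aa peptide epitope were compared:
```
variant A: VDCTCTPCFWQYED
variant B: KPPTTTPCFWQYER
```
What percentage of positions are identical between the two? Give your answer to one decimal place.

5 positions differ (1, 2, 3, 5, 14), so 9 of 14 match: 9/14 = 64.29%.

64.3%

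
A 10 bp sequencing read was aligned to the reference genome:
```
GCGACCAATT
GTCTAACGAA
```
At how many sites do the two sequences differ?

The sequences differ at sites 2, 3, 4, 5, 6, 7, 8, 9, 10 (1-based) — 9 in total.

9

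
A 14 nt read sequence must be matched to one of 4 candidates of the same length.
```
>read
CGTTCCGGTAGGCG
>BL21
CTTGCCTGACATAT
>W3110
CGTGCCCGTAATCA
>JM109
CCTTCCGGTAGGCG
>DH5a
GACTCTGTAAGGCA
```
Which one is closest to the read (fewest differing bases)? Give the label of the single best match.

JM109

Hamming distances to read — BL21: 9; W3110: 5; JM109: 1; DH5a: 7.
Smallest is JM109 with 1 mismatch.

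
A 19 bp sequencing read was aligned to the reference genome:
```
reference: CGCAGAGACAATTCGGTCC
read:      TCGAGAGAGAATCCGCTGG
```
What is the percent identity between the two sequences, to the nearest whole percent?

8 positions differ (1, 2, 3, 9, 13, 16, 18, 19), so 11 of 19 match: 11/19 = 57.89%.

58%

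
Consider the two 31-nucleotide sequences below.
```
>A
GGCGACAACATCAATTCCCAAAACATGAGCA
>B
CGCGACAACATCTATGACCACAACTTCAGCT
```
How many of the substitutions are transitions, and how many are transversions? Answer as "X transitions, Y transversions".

0 transitions, 8 transversions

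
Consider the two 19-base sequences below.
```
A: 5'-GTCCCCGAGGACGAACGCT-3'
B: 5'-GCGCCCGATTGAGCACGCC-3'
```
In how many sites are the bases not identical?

8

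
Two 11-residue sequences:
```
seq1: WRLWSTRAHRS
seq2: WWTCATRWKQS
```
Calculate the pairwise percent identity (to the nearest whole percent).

7 positions differ (2, 3, 4, 5, 8, 9, 10), so 4 of 11 match: 4/11 = 36.36%.

36%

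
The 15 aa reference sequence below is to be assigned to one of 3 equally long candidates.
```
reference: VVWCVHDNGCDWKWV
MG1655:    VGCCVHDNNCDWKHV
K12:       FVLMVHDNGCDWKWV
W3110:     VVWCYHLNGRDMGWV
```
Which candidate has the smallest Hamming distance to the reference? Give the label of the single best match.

K12

Hamming distances to reference — MG1655: 4; K12: 3; W3110: 5.
Smallest is K12 with 3 mismatches.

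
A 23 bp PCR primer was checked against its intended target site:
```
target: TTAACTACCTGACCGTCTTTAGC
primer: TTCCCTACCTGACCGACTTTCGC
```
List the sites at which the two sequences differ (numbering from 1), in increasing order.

Scanning 1-based: 3: A/C; 4: A/C; 16: T/A; 21: A/C.

3, 4, 16, 21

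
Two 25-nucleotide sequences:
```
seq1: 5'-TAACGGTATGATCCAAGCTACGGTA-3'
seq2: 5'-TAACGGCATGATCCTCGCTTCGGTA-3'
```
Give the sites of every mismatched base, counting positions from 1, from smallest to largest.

Differences at site 7 (T→C), site 15 (A→T), site 16 (A→C), site 20 (A→T).

7, 15, 16, 20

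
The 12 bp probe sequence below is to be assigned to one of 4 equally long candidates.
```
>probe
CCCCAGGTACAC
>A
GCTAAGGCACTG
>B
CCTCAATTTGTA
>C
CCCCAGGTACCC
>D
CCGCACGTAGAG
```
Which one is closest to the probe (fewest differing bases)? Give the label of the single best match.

C

A differs at 6 bases; B differs at 7 bases; C differs at 1 base; D differs at 4 bases. The closest is C.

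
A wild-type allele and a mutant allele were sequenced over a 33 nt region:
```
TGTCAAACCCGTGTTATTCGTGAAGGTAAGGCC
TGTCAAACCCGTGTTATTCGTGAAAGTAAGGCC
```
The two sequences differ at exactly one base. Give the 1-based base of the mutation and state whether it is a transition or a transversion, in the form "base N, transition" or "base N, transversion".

The sequences differ only at base 25: G→A (purine→purine), a transition.

base 25, transition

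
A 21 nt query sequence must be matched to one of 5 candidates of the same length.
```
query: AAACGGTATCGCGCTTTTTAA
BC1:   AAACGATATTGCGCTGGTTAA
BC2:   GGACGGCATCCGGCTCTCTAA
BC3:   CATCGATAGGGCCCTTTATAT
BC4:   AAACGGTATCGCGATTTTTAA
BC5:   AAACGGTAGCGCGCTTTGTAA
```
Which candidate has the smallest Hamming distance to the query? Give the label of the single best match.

BC4

Hamming distances to query — BC1: 4; BC2: 7; BC3: 8; BC4: 1; BC5: 2.
Smallest is BC4 with 1 mismatch.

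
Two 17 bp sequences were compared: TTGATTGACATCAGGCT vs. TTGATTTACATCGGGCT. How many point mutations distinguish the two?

Comparing position by position, 2 positions differ: 7 (G/T), 13 (A/G).

2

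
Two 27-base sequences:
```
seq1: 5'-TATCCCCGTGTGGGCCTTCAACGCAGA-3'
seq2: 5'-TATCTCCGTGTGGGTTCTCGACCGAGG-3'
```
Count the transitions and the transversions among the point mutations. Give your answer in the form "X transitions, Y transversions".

6 transitions, 2 transversions

Mismatches (1-based):
base 5: C→T (pyrimidine→pyrimidine, transition)
base 15: C→T (pyrimidine→pyrimidine, transition)
base 16: C→T (pyrimidine→pyrimidine, transition)
base 17: T→C (pyrimidine→pyrimidine, transition)
base 20: A→G (purine→purine, transition)
base 23: G→C (purine→pyrimidine, transversion)
base 24: C→G (pyrimidine→purine, transversion)
base 27: A→G (purine→purine, transition)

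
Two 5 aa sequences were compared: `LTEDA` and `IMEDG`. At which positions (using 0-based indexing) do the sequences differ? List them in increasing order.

0, 1, 4

Differences at position 0 (L→I), position 1 (T→M), position 4 (A→G).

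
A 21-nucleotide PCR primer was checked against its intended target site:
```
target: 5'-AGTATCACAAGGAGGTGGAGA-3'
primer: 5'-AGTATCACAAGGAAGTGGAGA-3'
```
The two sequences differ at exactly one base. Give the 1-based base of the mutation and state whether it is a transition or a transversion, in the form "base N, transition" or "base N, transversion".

base 14, transition

Base 14 changes G→A. G is a purine and A is a purine, so this is a transition.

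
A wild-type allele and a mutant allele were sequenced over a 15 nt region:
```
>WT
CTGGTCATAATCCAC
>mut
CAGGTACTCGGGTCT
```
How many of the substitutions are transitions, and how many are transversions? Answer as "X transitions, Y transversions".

3 transitions, 7 transversions

Mismatches (1-based):
position 2: T→A (pyrimidine→purine, transversion)
position 6: C→A (pyrimidine→purine, transversion)
position 7: A→C (purine→pyrimidine, transversion)
position 9: A→C (purine→pyrimidine, transversion)
position 10: A→G (purine→purine, transition)
position 11: T→G (pyrimidine→purine, transversion)
position 12: C→G (pyrimidine→purine, transversion)
position 13: C→T (pyrimidine→pyrimidine, transition)
position 14: A→C (purine→pyrimidine, transversion)
position 15: C→T (pyrimidine→pyrimidine, transition)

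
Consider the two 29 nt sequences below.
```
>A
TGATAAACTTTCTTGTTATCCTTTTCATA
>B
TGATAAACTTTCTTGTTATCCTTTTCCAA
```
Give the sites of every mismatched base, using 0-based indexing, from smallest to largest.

Differences at site 26 (A→C), site 27 (T→A).

26, 27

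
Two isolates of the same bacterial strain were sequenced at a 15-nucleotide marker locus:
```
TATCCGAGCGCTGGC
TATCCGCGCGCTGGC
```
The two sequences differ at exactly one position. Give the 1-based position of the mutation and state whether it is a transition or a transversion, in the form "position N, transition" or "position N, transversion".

The sequences differ only at position 7: A→C (purine→pyrimidine), a transversion.

position 7, transversion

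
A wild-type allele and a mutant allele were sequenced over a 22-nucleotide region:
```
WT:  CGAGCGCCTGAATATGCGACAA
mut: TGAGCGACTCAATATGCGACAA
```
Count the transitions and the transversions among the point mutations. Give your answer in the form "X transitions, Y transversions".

Transitions (purine↔purine or pyrimidine↔pyrimidine): 1 C→T.
Transversions (purine↔pyrimidine): 7 C→A, 10 G→C.

1 transition, 2 transversions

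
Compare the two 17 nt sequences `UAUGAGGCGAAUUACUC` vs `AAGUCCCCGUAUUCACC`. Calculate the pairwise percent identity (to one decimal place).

41.2%

Mismatches at positions 1, 3, 4, 5, 6, 7, 10, 14, 15, 16 (1-based): 10 of 17.
Identical positions: 7/17 = 41.18% → 41.2%.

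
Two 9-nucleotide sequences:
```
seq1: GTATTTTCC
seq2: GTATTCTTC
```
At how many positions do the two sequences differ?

Comparing position by position, 2 positions differ: 6 (T/C), 8 (C/T).

2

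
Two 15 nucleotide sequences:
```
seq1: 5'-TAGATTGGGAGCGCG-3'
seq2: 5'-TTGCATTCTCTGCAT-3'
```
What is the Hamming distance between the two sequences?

12

Comparing position by position, 12 sites differ: 2 (A/T), 4 (A/C), 5 (T/A), 7 (G/T), 8 (G/C), 9 (G/T), 10 (A/C), 11 (G/T), 12 (C/G), 13 (G/C), 14 (C/A), 15 (G/T).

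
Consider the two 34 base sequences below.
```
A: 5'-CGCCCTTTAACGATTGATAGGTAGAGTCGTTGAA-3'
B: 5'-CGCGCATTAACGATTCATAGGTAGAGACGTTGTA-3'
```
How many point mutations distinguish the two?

5

The sequences differ at sites 4, 6, 16, 27, 33 (1-based) — 5 in total.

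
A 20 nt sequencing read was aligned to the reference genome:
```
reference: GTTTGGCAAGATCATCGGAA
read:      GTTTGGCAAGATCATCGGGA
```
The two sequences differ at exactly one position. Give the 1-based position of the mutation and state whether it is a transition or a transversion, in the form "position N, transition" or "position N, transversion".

Position 19 changes A→G. A is a purine and G is a purine, so this is a transition.

position 19, transition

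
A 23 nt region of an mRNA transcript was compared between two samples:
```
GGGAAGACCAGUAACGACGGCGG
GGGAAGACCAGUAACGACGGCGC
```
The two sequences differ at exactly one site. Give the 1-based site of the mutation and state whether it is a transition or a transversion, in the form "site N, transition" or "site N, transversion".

site 23, transversion

The sequences differ only at site 23: G→C (purine→pyrimidine), a transversion.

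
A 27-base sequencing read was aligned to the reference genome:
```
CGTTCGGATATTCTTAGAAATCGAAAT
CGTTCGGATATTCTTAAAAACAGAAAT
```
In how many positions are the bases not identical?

Comparing position by position, 3 positions differ: 17 (G/A), 21 (T/C), 22 (C/A).

3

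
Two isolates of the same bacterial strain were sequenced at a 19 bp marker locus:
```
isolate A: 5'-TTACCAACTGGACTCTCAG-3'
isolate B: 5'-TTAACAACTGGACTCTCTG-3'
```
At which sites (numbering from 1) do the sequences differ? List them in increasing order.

4, 18

Scanning 1-based: 4: C/A; 18: A/T.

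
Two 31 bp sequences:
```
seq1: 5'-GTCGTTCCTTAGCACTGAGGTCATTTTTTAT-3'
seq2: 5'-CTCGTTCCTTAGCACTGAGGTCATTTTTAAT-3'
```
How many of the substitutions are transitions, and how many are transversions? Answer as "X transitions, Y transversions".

Mismatches (1-based):
position 1: G→C (purine→pyrimidine, transversion)
position 29: T→A (pyrimidine→purine, transversion)

0 transitions, 2 transversions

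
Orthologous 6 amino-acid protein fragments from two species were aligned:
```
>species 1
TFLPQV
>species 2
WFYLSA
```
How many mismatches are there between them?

5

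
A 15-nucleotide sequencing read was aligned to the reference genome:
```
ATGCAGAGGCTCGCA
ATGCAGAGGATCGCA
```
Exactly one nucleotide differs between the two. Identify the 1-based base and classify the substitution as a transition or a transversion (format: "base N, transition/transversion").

base 10, transversion

The sequences differ only at base 10: C→A (pyrimidine→purine), a transversion.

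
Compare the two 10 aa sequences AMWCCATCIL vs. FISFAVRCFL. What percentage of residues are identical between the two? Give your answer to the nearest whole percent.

20%

8 positions differ (1, 2, 3, 4, 5, 6, 7, 9), so 2 of 10 match: 2/10 = 20%.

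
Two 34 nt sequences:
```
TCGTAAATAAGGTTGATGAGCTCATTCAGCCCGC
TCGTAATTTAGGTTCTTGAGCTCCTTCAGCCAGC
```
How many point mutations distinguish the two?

The sequences differ at sites 7, 9, 15, 16, 24, 32 (1-based) — 6 in total.

6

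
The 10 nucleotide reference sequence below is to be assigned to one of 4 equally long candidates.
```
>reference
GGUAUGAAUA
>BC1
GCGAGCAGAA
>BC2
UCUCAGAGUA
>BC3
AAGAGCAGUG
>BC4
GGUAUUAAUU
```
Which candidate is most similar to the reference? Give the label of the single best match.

BC1 differs at 6 bases; BC2 differs at 5 bases; BC3 differs at 7 bases; BC4 differs at 2 bases. The closest is BC4.

BC4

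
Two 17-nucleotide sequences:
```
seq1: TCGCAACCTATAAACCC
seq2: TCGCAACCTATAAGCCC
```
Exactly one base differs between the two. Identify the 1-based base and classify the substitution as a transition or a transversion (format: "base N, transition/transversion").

base 14, transition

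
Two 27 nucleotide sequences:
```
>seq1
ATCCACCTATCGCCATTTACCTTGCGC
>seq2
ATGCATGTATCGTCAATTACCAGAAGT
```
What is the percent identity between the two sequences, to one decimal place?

10 positions differ (3, 6, 7, 13, 16, 22, 23, 24, 25, 27), so 17 of 27 match: 17/27 = 62.96%.

63.0%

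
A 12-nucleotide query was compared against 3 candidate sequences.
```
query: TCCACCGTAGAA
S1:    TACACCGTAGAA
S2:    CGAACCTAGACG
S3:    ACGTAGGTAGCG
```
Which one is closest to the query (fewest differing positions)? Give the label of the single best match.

S1

S1 differs at 1 position; S2 differs at 9 positions; S3 differs at 7 positions. The closest is S1.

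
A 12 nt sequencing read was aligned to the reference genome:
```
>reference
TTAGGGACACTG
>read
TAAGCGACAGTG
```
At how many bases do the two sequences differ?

3

Mismatches (1-based): base 2: T→A; base 5: G→C; base 10: C→G.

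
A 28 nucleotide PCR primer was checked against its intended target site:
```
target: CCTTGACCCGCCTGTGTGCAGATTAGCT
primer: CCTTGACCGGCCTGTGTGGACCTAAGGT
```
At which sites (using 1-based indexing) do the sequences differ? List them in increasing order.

9, 19, 21, 22, 24, 27

Differences at site 9 (C→G), site 19 (C→G), site 21 (G→C), site 22 (A→C), site 24 (T→A), site 27 (C→G).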